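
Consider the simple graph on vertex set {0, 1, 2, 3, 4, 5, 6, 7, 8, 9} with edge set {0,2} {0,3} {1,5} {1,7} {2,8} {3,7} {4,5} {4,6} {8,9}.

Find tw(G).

1

A width-1 tree decomposition is:
Bags: B1 = {8, 9}  B2 = {2, 8}  B3 = {0, 2}  B4 = {0, 3}  B5 = {3, 7}  B6 = {1, 7}  B7 = {1, 5}  B8 = {4, 5}  B9 = {4, 6}
Tree: B1–B2, B2–B3, B3–B4, B4–B5, B5–B6, B6–B7, B7–B8, B8–B9
The largest bag has 2 vertices, giving width 1; this decomposition certifies tw(G) ≤ 1. Since G has at least one edge (e.g. 9–8), it is not an edgeless graph, so tw(G) ≥ 1. Therefore the treewidth is 1.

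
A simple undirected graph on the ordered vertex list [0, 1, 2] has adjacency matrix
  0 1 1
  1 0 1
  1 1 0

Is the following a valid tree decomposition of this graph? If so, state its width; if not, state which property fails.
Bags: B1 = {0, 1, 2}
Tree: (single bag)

Yes; width 2.

Checking the three conditions: (i) the bags cover all of {0, 1, 2}; (ii) for each edge, some bag contains both endpoints; (iii) the bags containing any fixed vertex form a subtree. All hold, so the decomposition is valid with width 3 − 1 = 2.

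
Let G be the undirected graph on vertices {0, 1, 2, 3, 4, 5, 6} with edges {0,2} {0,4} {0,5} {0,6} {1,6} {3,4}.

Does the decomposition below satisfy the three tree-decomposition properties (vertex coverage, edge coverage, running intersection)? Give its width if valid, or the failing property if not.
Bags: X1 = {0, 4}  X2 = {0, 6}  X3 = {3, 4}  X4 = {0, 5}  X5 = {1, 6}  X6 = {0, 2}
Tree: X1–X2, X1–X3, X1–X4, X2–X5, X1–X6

Vertex coverage: the bags together contain {0, 1, 2, 3, 4, 5, 6}, the full vertex set. Edge coverage: each edge of G has both endpoints in at least one bag. Running intersection: for every vertex, the bags containing it form a connected subtree. All three properties hold, so this is a valid tree decomposition of width max|bag| − 1 = 1, and hence tw(G) ≤ 1.

Yes; width 1.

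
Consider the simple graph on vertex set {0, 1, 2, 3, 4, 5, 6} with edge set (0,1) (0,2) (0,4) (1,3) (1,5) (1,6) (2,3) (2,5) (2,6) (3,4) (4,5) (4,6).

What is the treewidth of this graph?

3

A width-3 tree decomposition is:
Bags: B1 = {1, 2, 4, 5}  B2 = {0, 1, 2, 4}  B3 = {1, 2, 4, 6}  B4 = {1, 2, 3, 4}
Tree: B1–B2, B2–B3, B3–B4
The largest bag has 4 vertices, giving width 3; this decomposition certifies tw(G) ≤ 3. For the lower bound: the 4 vertex sets {1,5}, {0,4}, {2}, {6} are disjoint, each induces a connected subgraph, and every pair is joined by at least one edge of G. Contracting each set to a single vertex therefore yields K_{4} as a minor, and since treewidth is minor-monotone, tw(G) ≥ tw(K_{4}) = 3. Combining the bounds, tw(G) = 3.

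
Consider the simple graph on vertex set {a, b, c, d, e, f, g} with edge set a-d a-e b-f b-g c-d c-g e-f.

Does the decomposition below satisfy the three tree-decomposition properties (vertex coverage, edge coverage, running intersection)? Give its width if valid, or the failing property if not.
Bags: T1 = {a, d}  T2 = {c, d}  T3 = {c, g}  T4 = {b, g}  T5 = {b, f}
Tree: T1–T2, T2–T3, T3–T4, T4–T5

A tree decomposition must satisfy three properties: every vertex lies in some bag; for every edge, both endpoints lie together in some bag; and for every vertex, the bags containing it form a connected subtree. Here vertex e appears in no bag, so the decomposition is invalid.

No — vertex e appears in no bag.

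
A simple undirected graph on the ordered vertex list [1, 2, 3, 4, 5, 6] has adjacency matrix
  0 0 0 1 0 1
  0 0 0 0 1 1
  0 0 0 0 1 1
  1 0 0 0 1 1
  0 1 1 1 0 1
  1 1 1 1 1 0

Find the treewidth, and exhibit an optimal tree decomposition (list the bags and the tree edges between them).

Treewidth 2.
One such decomposition:
Bags: B1 = {2, 5, 6}  B2 = {4, 5, 6}  B3 = {1, 4, 6}  B4 = {3, 5, 6}
Tree: B1–B2, B2–B3, B1–B4

Every bag has size at most 3, so the width is 3 − 1 = 2 and tw(G) ≤ 2. Conversely, {1, 4, 6} is a clique of size 3, and the vertices of any clique must share a bag in every tree decomposition; so some bag has ≥ 3 vertices and tw(G) ≥ 2. Hence tw(G) = 2 exactly.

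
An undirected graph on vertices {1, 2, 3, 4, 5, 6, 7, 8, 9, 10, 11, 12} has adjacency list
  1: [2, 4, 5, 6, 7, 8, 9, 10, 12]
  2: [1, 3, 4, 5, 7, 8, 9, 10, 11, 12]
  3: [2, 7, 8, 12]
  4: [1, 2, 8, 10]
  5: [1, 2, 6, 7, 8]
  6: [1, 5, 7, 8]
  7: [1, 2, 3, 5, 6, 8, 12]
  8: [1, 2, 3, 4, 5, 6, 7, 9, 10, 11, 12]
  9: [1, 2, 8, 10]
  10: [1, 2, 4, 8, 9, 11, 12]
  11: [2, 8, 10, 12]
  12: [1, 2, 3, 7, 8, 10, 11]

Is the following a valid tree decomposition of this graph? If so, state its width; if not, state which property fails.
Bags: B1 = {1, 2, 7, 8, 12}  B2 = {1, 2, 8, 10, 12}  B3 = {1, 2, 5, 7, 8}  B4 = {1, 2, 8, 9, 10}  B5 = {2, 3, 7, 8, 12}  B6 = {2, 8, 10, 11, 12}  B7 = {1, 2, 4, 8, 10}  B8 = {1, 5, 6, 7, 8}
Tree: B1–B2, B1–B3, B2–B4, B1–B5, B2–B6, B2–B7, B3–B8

Yes; width 4.

Every vertex of G appears in some bag (union = {1, 2, 3, 4, 5, 6, 7, 8, 9, 10, 11, 12}); every edge is covered by a bag; and for each vertex v the set of bags containing v is connected in the bag tree. The decomposition is therefore valid. The largest bag has 5 vertices, so the width is 4.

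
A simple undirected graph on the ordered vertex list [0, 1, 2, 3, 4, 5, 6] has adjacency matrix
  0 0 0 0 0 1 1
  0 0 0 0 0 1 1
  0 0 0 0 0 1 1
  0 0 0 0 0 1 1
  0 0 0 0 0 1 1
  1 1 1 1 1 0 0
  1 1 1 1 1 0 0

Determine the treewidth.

A width-2 tree decomposition is:
Bags: B1 = {2, 5, 6}  B2 = {3, 5, 6}  B3 = {4, 5, 6}  B4 = {1, 5, 6}  B5 = {0, 5, 6}
Tree: B1–B2, B2–B3, B3–B4, B4–B5
Each bag holds 3 vertices, so the decomposition has width 2, which upper-bounds the treewidth. For the lower bound, G contains the cycle 5–2–6–3–5, so G is not a forest; only forests have treewidth ≤ 1, hence tw(G) ≥ 2. The upper and lower bounds meet at 2, so that is the treewidth.

2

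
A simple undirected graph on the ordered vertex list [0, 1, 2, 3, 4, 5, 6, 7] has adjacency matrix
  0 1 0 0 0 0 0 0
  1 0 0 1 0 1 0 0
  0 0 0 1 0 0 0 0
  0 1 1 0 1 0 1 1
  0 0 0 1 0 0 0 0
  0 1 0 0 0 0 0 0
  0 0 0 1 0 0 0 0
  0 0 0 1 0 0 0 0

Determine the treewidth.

A width-1 tree decomposition is:
Bags: B1 = {2, 3}  B2 = {1, 3}  B3 = {3, 6}  B4 = {3, 4}  B5 = {3, 7}  B6 = {0, 1}  B7 = {1, 5}
Tree: B1–B2, B2–B3, B2–B4, B1–B5, B2–B6, B2–B7
Each bag holds 2 vertices, so the decomposition has width 1, which upper-bounds the treewidth. Since G has at least one edge (e.g. 3–2), it is not an edgeless graph, so tw(G) ≥ 1. Combining the bounds, tw(G) = 1.

1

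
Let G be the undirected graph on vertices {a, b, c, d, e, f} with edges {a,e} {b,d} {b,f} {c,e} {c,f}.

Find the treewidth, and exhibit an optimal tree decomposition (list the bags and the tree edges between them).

The largest bag has 2 vertices, giving width 1; this decomposition certifies tw(G) ≤ 1. G has an edge, so its treewidth is at least 1. Therefore the treewidth is 1.

Treewidth 1.
One optimal decomposition is:
Bags: B1 = {b, d}  B2 = {b, f}  B3 = {c, f}  B4 = {c, e}  B5 = {a, e}
Tree: B1–B2, B2–B3, B3–B4, B4–B5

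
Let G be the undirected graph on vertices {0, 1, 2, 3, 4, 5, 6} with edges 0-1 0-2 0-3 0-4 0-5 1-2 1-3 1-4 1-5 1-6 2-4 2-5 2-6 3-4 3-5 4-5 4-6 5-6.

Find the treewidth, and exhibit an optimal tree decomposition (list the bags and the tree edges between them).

The largest bag has 5 vertices, giving width 4; this decomposition certifies tw(G) ≤ 4. On the other hand G contains the 5-clique {0, 1, 2, 4, 5}. A clique must lie in a single bag of any decomposition, so no decomposition can have width below 4. The upper and lower bounds meet at 4, so that is the treewidth.

Treewidth 4.
One optimal decomposition is:
Bags: B1 = {1, 2, 4, 5, 6}  B2 = {0, 1, 2, 4, 5}  B3 = {0, 1, 3, 4, 5}
Tree: B1–B2, B2–B3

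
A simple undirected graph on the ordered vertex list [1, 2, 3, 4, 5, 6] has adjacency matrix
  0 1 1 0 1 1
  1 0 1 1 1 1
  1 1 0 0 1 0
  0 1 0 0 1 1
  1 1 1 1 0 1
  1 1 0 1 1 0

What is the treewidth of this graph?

A width-3 tree decomposition is:
Bags: B1 = {2, 4, 5, 6}  B2 = {1, 2, 5, 6}  B3 = {1, 2, 3, 5}
Tree: B1–B2, B2–B3
Each bag holds 4 vertices, so the decomposition has width 3, which upper-bounds the treewidth. For the lower bound, the 4 vertices {1, 2, 3, 5} are pairwise adjacent, and any tree decomposition puts a clique entirely inside one bag — forcing width ≥ 3. The upper and lower bounds meet at 3, so that is the treewidth.

3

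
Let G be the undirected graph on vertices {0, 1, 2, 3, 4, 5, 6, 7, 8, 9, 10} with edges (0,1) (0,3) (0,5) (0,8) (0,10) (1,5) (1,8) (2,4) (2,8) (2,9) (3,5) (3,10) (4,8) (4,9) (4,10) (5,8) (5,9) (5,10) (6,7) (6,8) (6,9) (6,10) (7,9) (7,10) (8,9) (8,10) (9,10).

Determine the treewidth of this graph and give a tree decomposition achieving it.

Treewidth 3.
One optimal decomposition is:
Bags: B1 = {5, 8, 9, 10}  B2 = {0, 5, 8, 10}  B3 = {4, 8, 9, 10}  B4 = {6, 8, 9, 10}  B5 = {0, 3, 5, 10}  B6 = {0, 1, 5, 8}  B7 = {6, 7, 9, 10}  B8 = {2, 4, 8, 9}
Tree: B1–B2, B1–B3, B1–B4, B2–B5, B2–B6, B4–B7, B3–B8

The largest bag has 4 vertices, giving width 3; this decomposition certifies tw(G) ≤ 3. Conversely, {0, 1, 5, 8} is a clique of size 4, and the vertices of any clique must share a bag in every tree decomposition; so some bag has ≥ 4 vertices and tw(G) ≥ 3. The upper and lower bounds meet at 3, so that is the treewidth.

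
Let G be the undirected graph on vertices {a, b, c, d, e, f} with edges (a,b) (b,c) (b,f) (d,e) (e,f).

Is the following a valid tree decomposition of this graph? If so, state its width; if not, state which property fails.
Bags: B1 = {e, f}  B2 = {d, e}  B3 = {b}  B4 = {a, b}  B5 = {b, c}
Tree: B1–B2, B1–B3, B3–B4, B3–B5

No — edge (f,b) lies in no bag.

A tree decomposition must satisfy three properties: every vertex lies in some bag; for every edge, both endpoints lie together in some bag; and for every vertex, the bags containing it form a connected subtree. Here edge (f,b) lies in no bag, so the decomposition is invalid.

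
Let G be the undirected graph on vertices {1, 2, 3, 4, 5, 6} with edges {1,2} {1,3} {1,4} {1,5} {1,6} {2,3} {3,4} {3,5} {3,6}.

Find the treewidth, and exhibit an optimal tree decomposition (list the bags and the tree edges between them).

Treewidth 2.
One optimal decomposition is:
Bags: B1 = {1, 3, 5}  B2 = {1, 2, 3}  B3 = {1, 3, 4}  B4 = {1, 3, 6}
Tree: B1–B2, B1–B3, B3–B4

Each bag holds 3 vertices, so the decomposition has width 2, which upper-bounds the treewidth. For the lower bound, the 3 vertices {1, 2, 3} are pairwise adjacent, and any tree decomposition puts a clique entirely inside one bag — forcing width ≥ 2. The upper and lower bounds meet at 2, so that is the treewidth.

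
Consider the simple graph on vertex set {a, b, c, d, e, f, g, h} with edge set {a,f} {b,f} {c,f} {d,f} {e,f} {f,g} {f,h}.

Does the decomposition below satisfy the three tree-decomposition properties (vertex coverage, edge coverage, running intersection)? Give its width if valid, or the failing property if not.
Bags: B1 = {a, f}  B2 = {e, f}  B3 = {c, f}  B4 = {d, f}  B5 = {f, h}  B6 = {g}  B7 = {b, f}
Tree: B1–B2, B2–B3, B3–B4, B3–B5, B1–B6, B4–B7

A tree decomposition must satisfy three properties: every vertex lies in some bag; for every edge, both endpoints lie together in some bag; and for every vertex, the bags containing it form a connected subtree. Here edge (f,g) lies in no bag, so the decomposition is invalid.

No — edge (f,g) lies in no bag.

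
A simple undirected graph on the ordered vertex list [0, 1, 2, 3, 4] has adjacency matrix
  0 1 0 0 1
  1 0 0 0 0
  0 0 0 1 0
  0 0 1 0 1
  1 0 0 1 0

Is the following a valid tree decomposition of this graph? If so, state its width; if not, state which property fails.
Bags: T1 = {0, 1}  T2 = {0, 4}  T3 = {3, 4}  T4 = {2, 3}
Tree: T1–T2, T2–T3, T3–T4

Yes; width 1.

Vertex coverage: the bags together contain {0, 1, 2, 3, 4}, the full vertex set. Edge coverage: each edge of G has both endpoints in at least one bag. Running intersection: for every vertex, the bags containing it form a connected subtree. All three properties hold, so this is a valid tree decomposition of width max|bag| − 1 = 1, and hence tw(G) ≤ 1.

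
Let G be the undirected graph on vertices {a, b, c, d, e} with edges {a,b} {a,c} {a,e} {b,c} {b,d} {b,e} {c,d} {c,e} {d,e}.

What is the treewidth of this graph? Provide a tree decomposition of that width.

The largest bag has 4 vertices, giving width 3; this decomposition certifies tw(G) ≤ 3. For the lower bound, the 4 vertices {b, c, d, e} are pairwise adjacent, and any tree decomposition puts a clique entirely inside one bag — forcing width ≥ 3. Combining the bounds, tw(G) = 3.

Treewidth 3.
Bags: B1 = {a, b, c, e}  B2 = {b, c, d, e}
Tree: B1–B2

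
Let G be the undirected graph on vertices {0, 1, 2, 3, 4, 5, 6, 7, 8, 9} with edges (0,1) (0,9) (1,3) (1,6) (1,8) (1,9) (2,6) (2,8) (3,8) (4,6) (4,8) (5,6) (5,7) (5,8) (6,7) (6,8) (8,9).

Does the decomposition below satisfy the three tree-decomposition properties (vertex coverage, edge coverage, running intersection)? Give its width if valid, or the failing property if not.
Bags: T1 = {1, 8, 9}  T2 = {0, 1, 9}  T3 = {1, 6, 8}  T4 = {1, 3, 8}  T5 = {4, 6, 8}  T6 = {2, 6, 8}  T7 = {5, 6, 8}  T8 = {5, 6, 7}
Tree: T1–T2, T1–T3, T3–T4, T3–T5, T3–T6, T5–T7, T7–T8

Yes; width 2.

Checking the three conditions: (i) the bags cover all of {0, 1, 2, 3, 4, 5, 6, 7, 8, 9}; (ii) for each edge, some bag contains both endpoints; (iii) the bags containing any fixed vertex form a subtree. All hold, so the decomposition is valid with width 3 − 1 = 2.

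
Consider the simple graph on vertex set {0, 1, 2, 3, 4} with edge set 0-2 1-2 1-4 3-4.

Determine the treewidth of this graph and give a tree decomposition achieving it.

Treewidth 1.
Bags: B1 = {3, 4}  B2 = {1, 4}  B3 = {1, 2}  B4 = {0, 2}
Tree: B1–B2, B2–B3, B3–B4

The largest bag has 2 vertices, giving width 1; this decomposition certifies tw(G) ≤ 1. Any graph with an edge has treewidth ≥ 1, and G has the edge 3–4. Hence tw(G) = 1 exactly.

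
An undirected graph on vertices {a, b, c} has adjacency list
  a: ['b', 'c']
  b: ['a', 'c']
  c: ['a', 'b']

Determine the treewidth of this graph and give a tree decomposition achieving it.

With just one bag of size 3, the width is 3 − 1 = 2, so tw(G) ≤ 2. For the lower bound, the 3 vertices {a, b, c} are pairwise adjacent, and any tree decomposition puts a clique entirely inside one bag — forcing width ≥ 2. The upper and lower bounds meet at 2, so that is the treewidth.

Treewidth 2.
One such decomposition:
Bags: B1 = {a, b, c}
Tree: (single bag)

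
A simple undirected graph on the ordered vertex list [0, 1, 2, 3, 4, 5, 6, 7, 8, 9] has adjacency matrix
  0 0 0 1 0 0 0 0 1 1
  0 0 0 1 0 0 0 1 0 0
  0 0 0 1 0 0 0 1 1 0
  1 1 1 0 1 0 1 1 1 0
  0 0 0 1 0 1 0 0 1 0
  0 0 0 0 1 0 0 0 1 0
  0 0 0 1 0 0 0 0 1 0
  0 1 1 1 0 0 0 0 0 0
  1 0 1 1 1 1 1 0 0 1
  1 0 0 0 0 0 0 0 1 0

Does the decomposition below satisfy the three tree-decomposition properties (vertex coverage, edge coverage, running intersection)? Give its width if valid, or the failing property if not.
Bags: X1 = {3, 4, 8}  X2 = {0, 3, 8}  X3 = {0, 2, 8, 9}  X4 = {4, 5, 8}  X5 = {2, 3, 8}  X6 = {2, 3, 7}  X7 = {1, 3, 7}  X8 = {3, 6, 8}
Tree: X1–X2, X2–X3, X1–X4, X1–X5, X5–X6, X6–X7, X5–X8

A tree decomposition must satisfy three properties: every vertex lies in some bag; for every edge, both endpoints lie together in some bag; and for every vertex, the bags containing it form a connected subtree. Here bags containing vertex 2 are not connected in the tree, so the decomposition is invalid.

No — bags containing vertex 2 are not connected in the tree.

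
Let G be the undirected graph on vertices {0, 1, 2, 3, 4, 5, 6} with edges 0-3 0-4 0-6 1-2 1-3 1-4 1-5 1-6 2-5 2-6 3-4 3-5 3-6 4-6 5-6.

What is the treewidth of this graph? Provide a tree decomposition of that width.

Treewidth 3.
Bags: B1 = {1, 3, 4, 6}  B2 = {0, 3, 4, 6}  B3 = {1, 3, 5, 6}  B4 = {1, 2, 5, 6}
Tree: B1–B2, B1–B3, B3–B4

Each bag holds 4 vertices, so the decomposition has width 3, which upper-bounds the treewidth. On the other hand G contains the 4-clique {0, 3, 4, 6}. A clique must lie in a single bag of any decomposition, so no decomposition can have width below 3. The upper and lower bounds meet at 3, so that is the treewidth.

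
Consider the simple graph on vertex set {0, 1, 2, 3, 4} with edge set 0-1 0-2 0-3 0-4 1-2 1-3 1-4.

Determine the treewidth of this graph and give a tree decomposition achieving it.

Treewidth 2.
Bags: B1 = {0, 1, 3}  B2 = {0, 1, 4}  B3 = {0, 1, 2}
Tree: B1–B2, B1–B3

Every bag has size at most 3, so the width is 3 − 1 = 2 and tw(G) ≤ 2. On the other hand G contains the 3-clique {0, 1, 2}. A clique must lie in a single bag of any decomposition, so no decomposition can have width below 2. Hence tw(G) = 2 exactly.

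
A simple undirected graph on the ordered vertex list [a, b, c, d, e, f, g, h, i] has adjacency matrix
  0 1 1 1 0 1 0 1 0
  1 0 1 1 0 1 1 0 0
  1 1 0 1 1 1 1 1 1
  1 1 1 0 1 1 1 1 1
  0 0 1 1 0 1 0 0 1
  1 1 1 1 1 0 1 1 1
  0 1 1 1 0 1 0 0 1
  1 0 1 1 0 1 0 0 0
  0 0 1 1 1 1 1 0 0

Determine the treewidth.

4

A width-4 tree decomposition is:
Bags: B1 = {b, c, d, f, g}  B2 = {a, b, c, d, f}  B3 = {a, c, d, f, h}  B4 = {c, d, f, g, i}  B5 = {c, d, e, f, i}
Tree: B1–B2, B2–B3, B1–B4, B4–B5
The largest bag has 5 vertices, giving width 4; this decomposition certifies tw(G) ≤ 4. For the lower bound, the 5 vertices {b, c, d, f, g} are pairwise adjacent, and any tree decomposition puts a clique entirely inside one bag — forcing width ≥ 4. Hence tw(G) = 4 exactly.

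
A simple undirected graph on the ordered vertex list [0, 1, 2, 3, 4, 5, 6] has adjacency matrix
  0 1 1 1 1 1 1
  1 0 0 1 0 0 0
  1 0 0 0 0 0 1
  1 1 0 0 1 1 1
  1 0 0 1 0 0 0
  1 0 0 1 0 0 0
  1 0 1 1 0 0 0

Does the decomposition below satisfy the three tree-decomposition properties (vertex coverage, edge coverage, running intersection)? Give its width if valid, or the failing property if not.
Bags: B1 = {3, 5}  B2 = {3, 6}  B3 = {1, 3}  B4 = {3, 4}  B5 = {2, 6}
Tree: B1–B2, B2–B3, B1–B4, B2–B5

A tree decomposition must satisfy three properties: every vertex lies in some bag; for every edge, both endpoints lie together in some bag; and for every vertex, the bags containing it form a connected subtree. Here vertex 0 appears in no bag, so the decomposition is invalid.

No — vertex 0 appears in no bag.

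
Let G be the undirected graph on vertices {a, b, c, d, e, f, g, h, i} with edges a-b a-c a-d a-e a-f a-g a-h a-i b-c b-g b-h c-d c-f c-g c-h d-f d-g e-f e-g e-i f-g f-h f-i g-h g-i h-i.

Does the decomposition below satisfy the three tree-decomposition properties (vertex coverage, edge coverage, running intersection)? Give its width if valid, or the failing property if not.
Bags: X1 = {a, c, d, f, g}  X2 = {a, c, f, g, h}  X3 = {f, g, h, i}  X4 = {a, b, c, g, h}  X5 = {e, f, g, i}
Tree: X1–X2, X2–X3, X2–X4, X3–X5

A tree decomposition must satisfy three properties: every vertex lies in some bag; for every edge, both endpoints lie together in some bag; and for every vertex, the bags containing it form a connected subtree. Here edge (a,i) lies in no bag, so the decomposition is invalid.

No — edge (a,i) lies in no bag.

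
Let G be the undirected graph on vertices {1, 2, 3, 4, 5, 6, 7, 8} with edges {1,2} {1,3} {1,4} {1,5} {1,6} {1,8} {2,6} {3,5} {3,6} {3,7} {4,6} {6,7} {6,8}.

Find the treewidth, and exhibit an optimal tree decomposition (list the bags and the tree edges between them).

Treewidth 2.
One optimal decomposition is:
Bags: B1 = {1, 3, 6}  B2 = {1, 6, 8}  B3 = {3, 6, 7}  B4 = {1, 3, 5}  B5 = {1, 2, 6}  B6 = {1, 4, 6}
Tree: B1–B2, B1–B3, B1–B4, B1–B5, B1–B6

Every bag has size at most 3, so the width is 3 − 1 = 2 and tw(G) ≤ 2. On the other hand G contains the 3-clique {1, 3, 5}. A clique must lie in a single bag of any decomposition, so no decomposition can have width below 2. Hence tw(G) = 2 exactly.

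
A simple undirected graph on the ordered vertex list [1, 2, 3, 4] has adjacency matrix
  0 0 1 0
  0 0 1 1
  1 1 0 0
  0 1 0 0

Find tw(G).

1

A width-1 tree decomposition is:
Bags: B1 = {1, 3}  B2 = {2, 3}  B3 = {2, 4}
Tree: B1–B2, B2–B3
Every bag has size at most 2, so the width is 2 − 1 = 1 and tw(G) ≤ 1. Since G has at least one edge (e.g. 3–1), it is not an edgeless graph, so tw(G) ≥ 1. Combining the bounds, tw(G) = 1.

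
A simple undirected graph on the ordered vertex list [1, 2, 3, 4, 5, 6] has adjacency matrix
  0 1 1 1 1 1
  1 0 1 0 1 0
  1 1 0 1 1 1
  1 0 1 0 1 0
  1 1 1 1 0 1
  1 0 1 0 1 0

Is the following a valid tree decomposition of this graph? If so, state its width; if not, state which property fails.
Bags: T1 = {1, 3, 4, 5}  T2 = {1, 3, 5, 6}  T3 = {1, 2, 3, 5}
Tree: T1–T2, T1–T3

Vertex coverage: the bags together contain {1, 2, 3, 4, 5, 6}, the full vertex set. Edge coverage: each edge of G has both endpoints in at least one bag. Running intersection: for every vertex, the bags containing it form a connected subtree. All three properties hold, so this is a valid tree decomposition of width max|bag| − 1 = 3, and hence tw(G) ≤ 3.

Yes; width 3.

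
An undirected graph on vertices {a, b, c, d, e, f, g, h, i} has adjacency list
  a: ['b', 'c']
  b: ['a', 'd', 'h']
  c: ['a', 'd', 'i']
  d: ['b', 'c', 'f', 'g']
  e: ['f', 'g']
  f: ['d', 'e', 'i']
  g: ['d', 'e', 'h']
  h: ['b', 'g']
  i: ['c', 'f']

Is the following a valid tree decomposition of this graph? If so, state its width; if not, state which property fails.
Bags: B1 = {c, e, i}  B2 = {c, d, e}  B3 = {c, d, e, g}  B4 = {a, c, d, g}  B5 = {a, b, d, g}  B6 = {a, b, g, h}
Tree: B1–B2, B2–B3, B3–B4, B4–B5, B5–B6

No — vertex f appears in no bag.

A tree decomposition must satisfy three properties: every vertex lies in some bag; for every edge, both endpoints lie together in some bag; and for every vertex, the bags containing it form a connected subtree. Here vertex f appears in no bag, so the decomposition is invalid.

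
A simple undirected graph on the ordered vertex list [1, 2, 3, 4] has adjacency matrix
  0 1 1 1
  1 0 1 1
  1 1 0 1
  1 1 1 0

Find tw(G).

A width-3 tree decomposition is:
Bags: B1 = {1, 2, 3, 4}
Tree: (single bag)
With just one bag of size 4, the width is 4 − 1 = 3, so tw(G) ≤ 3. Conversely, {1, 2, 3, 4} is a clique of size 4, and the vertices of any clique must share a bag in every tree decomposition; so some bag has ≥ 4 vertices and tw(G) ≥ 3. Combining the bounds, tw(G) = 3.

3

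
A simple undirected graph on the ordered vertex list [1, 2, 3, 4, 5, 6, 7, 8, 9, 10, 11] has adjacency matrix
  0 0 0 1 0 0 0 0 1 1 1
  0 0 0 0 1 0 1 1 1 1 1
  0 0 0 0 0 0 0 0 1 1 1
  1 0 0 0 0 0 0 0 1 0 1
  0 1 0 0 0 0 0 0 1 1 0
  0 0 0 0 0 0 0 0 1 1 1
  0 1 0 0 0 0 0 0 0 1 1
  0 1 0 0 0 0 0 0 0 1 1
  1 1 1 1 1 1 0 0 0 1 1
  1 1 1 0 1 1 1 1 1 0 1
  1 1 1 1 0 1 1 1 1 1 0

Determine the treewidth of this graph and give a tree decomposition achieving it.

Every bag has size at most 4, so the width is 4 − 1 = 3 and tw(G) ≤ 3. On the other hand G contains the 4-clique {2, 8, 10, 11}. A clique must lie in a single bag of any decomposition, so no decomposition can have width below 3. The upper and lower bounds meet at 3, so that is the treewidth.

Treewidth 3.
One such decomposition:
Bags: B1 = {2, 9, 10, 11}  B2 = {3, 9, 10, 11}  B3 = {2, 7, 10, 11}  B4 = {2, 5, 9, 10}  B5 = {1, 9, 10, 11}  B6 = {6, 9, 10, 11}  B7 = {1, 4, 9, 11}  B8 = {2, 8, 10, 11}
Tree: B1–B2, B1–B3, B1–B4, B2–B5, B2–B6, B5–B7, B3–B8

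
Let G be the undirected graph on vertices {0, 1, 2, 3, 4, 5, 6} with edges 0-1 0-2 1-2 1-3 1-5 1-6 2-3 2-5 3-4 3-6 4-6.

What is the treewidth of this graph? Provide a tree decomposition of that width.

Treewidth 2.
One optimal decomposition is:
Bags: B1 = {0, 1, 2}  B2 = {1, 2, 3}  B3 = {1, 3, 6}  B4 = {3, 4, 6}  B5 = {1, 2, 5}
Tree: B1–B2, B2–B3, B3–B4, B2–B5

The largest bag has 3 vertices, giving width 2; this decomposition certifies tw(G) ≤ 2. On the other hand G contains the 3-clique {0, 1, 2}. A clique must lie in a single bag of any decomposition, so no decomposition can have width below 2. Therefore the treewidth is 2.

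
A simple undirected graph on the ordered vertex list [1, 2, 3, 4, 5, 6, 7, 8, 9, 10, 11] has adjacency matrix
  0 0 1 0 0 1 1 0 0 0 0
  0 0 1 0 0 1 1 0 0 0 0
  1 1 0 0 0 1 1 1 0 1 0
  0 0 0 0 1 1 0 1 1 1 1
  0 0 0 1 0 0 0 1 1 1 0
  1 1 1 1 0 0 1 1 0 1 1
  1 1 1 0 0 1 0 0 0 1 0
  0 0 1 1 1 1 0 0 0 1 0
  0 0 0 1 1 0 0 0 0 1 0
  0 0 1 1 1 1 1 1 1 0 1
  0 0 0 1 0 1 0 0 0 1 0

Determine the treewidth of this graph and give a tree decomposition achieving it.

Every bag has size at most 4, so the width is 4 − 1 = 3 and tw(G) ≤ 3. Conversely, {4, 5, 9, 10} is a clique of size 4, and the vertices of any clique must share a bag in every tree decomposition; so some bag has ≥ 4 vertices and tw(G) ≥ 3. Combining the bounds, tw(G) = 3.

Treewidth 3.
Bags: B1 = {3, 6, 8, 10}  B2 = {3, 6, 7, 10}  B3 = {4, 6, 8, 10}  B4 = {2, 3, 6, 7}  B5 = {1, 3, 6, 7}  B6 = {4, 6, 10, 11}  B7 = {4, 5, 8, 10}  B8 = {4, 5, 9, 10}
Tree: B1–B2, B1–B3, B2–B4, B4–B5, B3–B6, B3–B7, B7–B8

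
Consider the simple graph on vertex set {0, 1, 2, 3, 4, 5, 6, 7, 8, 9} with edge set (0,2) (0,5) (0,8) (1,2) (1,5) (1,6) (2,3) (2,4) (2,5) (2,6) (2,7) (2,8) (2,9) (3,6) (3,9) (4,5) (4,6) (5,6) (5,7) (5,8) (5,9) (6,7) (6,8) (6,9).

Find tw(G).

A width-3 tree decomposition is:
Bags: B1 = {2, 4, 5, 6}  B2 = {2, 5, 6, 8}  B3 = {1, 2, 5, 6}  B4 = {0, 2, 5, 8}  B5 = {2, 5, 6, 9}  B6 = {2, 5, 6, 7}  B7 = {2, 3, 6, 9}
Tree: B1–B2, B1–B3, B2–B4, B1–B5, B1–B6, B5–B7
The largest bag has 4 vertices, giving width 3; this decomposition certifies tw(G) ≤ 3. For the lower bound, the 4 vertices {2, 3, 6, 9} are pairwise adjacent, and any tree decomposition puts a clique entirely inside one bag — forcing width ≥ 3. The upper and lower bounds meet at 3, so that is the treewidth.

3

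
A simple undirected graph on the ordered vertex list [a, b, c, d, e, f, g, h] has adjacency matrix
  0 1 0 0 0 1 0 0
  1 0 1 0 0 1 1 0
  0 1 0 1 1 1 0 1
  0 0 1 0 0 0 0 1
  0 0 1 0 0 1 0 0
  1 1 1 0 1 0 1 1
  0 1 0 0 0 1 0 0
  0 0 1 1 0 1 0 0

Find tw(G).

A width-2 tree decomposition is:
Bags: B1 = {c, f, h}  B2 = {b, c, f}  B3 = {a, b, f}  B4 = {c, d, h}  B5 = {b, f, g}  B6 = {c, e, f}
Tree: B1–B2, B2–B3, B1–B4, B2–B5, B2–B6
The largest bag has 3 vertices, giving width 2; this decomposition certifies tw(G) ≤ 2. Conversely, {c, d, h} is a clique of size 3, and the vertices of any clique must share a bag in every tree decomposition; so some bag has ≥ 3 vertices and tw(G) ≥ 2. Therefore the treewidth is 2.

2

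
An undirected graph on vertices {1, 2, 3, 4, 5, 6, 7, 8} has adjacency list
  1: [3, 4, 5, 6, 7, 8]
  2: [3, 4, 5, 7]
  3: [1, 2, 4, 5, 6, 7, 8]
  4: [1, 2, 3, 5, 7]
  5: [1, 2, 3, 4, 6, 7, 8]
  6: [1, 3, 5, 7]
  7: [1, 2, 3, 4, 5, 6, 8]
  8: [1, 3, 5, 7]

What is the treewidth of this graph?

4

A width-4 tree decomposition is:
Bags: B1 = {1, 3, 5, 7, 8}  B2 = {1, 3, 4, 5, 7}  B3 = {2, 3, 4, 5, 7}  B4 = {1, 3, 5, 6, 7}
Tree: B1–B2, B2–B3, B2–B4
Every bag has size at most 5, so the width is 5 − 1 = 4 and tw(G) ≤ 4. Conversely, {1, 3, 5, 7, 8} is a clique of size 5, and the vertices of any clique must share a bag in every tree decomposition; so some bag has ≥ 5 vertices and tw(G) ≥ 4. The upper and lower bounds meet at 4, so that is the treewidth.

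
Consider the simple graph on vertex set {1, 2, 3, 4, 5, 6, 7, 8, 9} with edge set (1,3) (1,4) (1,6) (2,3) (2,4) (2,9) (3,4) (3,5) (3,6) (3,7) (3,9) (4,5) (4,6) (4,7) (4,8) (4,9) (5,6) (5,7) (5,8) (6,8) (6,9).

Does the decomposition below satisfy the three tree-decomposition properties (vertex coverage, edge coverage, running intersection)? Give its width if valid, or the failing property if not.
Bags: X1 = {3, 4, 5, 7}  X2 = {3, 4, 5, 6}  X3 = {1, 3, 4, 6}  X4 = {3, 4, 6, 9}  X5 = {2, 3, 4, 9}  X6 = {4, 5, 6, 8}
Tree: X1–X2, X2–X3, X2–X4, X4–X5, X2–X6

Yes; width 3.

Vertex coverage: the bags together contain {1, 2, 3, 4, 5, 6, 7, 8, 9}, the full vertex set. Edge coverage: each edge of G has both endpoints in at least one bag. Running intersection: for every vertex, the bags containing it form a connected subtree. All three properties hold, so this is a valid tree decomposition of width max|bag| − 1 = 3, and hence tw(G) ≤ 3.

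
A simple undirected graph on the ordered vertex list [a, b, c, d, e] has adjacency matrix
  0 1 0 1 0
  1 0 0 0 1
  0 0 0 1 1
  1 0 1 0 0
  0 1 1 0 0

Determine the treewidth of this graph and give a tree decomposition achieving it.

The largest bag has 3 vertices, giving width 2; this decomposition certifies tw(G) ≤ 2. Since c–e–b–a–d–c is a cycle in G, G is not acyclic. Forests are exactly the graphs of treewidth ≤ 1, so tw(G) ≥ 2. Therefore the treewidth is 2.

Treewidth 2.
One such decomposition:
Bags: B1 = {b, c, e}  B2 = {a, b, c}  B3 = {a, c, d}
Tree: B1–B2, B2–B3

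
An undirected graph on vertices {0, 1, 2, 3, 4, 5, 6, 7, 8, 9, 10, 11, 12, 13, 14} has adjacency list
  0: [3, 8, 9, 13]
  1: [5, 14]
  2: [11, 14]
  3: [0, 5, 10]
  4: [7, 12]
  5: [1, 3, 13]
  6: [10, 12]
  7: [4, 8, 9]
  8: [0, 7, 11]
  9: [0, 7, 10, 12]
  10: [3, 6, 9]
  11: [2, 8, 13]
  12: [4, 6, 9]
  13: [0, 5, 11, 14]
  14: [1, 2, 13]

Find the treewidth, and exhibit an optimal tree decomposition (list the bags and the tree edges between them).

Treewidth 3.
Bags: B1 = {4, 6, 7, 12}  B2 = {6, 7, 9, 12}  B3 = {6, 7, 9, 10}  B4 = {7, 8, 9, 10}  B5 = {0, 8, 9, 10}  B6 = {0, 3, 8, 10}  B7 = {0, 3, 8, 11}  B8 = {0, 3, 11, 13}  B9 = {3, 5, 11, 13}  B10 = {2, 5, 11, 13}  B11 = {2, 5, 13, 14}  B12 = {1, 2, 5, 14}
Tree: B1–B2, B2–B3, B3–B4, B4–B5, B5–B6, B6–B7, B7–B8, B8–B9, B9–B10, B10–B11, B11–B12

Every bag has size at most 4, so the width is 4 − 1 = 3 and tw(G) ≤ 3. For the lower bound: the 4 vertex sets {4,6,12}, {7}, {9}, {0,3,8,10} are disjoint, each induces a connected subgraph, and every pair is joined by at least one edge of G. Contracting each set to a single vertex therefore yields K_{4} as a minor, and since treewidth is minor-monotone, tw(G) ≥ tw(K_{4}) = 3. Combining the bounds, tw(G) = 3.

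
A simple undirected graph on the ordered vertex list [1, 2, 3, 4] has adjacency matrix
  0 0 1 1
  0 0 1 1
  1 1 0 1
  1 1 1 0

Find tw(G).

2

A width-2 tree decomposition is:
Bags: B1 = {1, 3, 4}  B2 = {2, 3, 4}
Tree: B1–B2
Each bag holds 3 vertices, so the decomposition has width 2, which upper-bounds the treewidth. For the lower bound, the 3 vertices {1, 3, 4} are pairwise adjacent, and any tree decomposition puts a clique entirely inside one bag — forcing width ≥ 2. Combining the bounds, tw(G) = 2.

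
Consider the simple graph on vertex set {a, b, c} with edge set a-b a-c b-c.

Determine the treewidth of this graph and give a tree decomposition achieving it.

Treewidth 2.
One such decomposition:
Bags: B1 = {a, b, c}
Tree: (single bag)

A single bag containing all 3 vertices is trivially a valid decomposition of width 2. For the lower bound, the 3 vertices {a, b, c} are pairwise adjacent, and any tree decomposition puts a clique entirely inside one bag — forcing width ≥ 2. Combining the bounds, tw(G) = 2.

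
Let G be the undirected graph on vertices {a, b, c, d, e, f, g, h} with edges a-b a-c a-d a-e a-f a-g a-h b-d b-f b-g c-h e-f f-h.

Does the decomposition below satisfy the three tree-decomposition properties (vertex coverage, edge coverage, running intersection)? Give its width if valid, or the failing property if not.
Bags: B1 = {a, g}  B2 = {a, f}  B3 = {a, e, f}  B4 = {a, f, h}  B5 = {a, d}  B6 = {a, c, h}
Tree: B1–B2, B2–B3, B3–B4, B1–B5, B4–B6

A tree decomposition must satisfy three properties: every vertex lies in some bag; for every edge, both endpoints lie together in some bag; and for every vertex, the bags containing it form a connected subtree. Here vertex b appears in no bag, so the decomposition is invalid.

No — vertex b appears in no bag.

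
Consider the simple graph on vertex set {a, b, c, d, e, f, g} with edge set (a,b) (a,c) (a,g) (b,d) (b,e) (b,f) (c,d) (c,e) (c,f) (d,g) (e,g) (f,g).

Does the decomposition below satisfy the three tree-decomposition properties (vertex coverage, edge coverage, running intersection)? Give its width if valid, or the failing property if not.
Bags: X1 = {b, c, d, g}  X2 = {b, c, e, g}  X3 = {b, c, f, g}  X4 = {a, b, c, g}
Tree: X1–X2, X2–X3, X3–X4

Vertex coverage: the bags together contain {a, b, c, d, e, f, g}, the full vertex set. Edge coverage: each edge of G has both endpoints in at least one bag. Running intersection: for every vertex, the bags containing it form a connected subtree. All three properties hold, so this is a valid tree decomposition of width max|bag| − 1 = 3, and hence tw(G) ≤ 3.

Yes; width 3.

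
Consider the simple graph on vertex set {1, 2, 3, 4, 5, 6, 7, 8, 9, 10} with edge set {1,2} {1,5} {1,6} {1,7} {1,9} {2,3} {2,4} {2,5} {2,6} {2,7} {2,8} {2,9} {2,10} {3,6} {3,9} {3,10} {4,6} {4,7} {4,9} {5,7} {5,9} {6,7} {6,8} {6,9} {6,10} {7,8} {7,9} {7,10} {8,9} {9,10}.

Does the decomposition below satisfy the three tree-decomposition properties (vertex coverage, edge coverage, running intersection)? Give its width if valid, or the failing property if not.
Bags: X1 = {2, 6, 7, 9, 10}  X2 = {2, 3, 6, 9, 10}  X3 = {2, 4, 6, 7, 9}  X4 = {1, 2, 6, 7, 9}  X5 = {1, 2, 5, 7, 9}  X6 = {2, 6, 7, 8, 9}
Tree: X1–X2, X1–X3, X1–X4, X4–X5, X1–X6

Yes; width 4.

Vertex coverage: the bags together contain {1, 2, 3, 4, 5, 6, 7, 8, 9, 10}, the full vertex set. Edge coverage: each edge of G has both endpoints in at least one bag. Running intersection: for every vertex, the bags containing it form a connected subtree. All three properties hold, so this is a valid tree decomposition of width max|bag| − 1 = 4, and hence tw(G) ≤ 4.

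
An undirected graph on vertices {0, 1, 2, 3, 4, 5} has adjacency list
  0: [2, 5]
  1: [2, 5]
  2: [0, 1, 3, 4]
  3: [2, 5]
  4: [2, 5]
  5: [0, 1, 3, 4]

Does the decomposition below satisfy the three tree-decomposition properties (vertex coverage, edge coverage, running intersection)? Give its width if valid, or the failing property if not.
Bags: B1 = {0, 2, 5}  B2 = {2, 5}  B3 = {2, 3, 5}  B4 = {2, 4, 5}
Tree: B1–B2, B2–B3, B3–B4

No — vertex 1 appears in no bag.

A tree decomposition must satisfy three properties: every vertex lies in some bag; for every edge, both endpoints lie together in some bag; and for every vertex, the bags containing it form a connected subtree. Here vertex 1 appears in no bag, so the decomposition is invalid.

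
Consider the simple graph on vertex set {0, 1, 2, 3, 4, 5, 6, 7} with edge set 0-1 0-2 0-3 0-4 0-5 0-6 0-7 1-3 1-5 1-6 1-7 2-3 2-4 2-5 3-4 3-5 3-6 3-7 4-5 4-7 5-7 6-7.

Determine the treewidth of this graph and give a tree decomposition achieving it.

Treewidth 4.
One optimal decomposition is:
Bags: B1 = {0, 1, 3, 5, 7}  B2 = {0, 1, 3, 6, 7}  B3 = {0, 3, 4, 5, 7}  B4 = {0, 2, 3, 4, 5}
Tree: B1–B2, B1–B3, B3–B4

Each bag holds 5 vertices, so the decomposition has width 4, which upper-bounds the treewidth. For the lower bound, the 5 vertices {0, 1, 3, 5, 7} are pairwise adjacent, and any tree decomposition puts a clique entirely inside one bag — forcing width ≥ 4. Hence tw(G) = 4 exactly.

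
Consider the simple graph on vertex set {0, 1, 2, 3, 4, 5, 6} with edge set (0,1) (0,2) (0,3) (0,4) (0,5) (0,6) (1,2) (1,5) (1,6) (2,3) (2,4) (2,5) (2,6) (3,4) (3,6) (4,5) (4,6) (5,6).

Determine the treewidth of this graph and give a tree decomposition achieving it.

Treewidth 4.
Bags: B1 = {0, 1, 2, 5, 6}  B2 = {0, 2, 4, 5, 6}  B3 = {0, 2, 3, 4, 6}
Tree: B1–B2, B2–B3

Each bag holds 5 vertices, so the decomposition has width 4, which upper-bounds the treewidth. Conversely, {0, 1, 2, 5, 6} is a clique of size 5, and the vertices of any clique must share a bag in every tree decomposition; so some bag has ≥ 5 vertices and tw(G) ≥ 4. Therefore the treewidth is 4.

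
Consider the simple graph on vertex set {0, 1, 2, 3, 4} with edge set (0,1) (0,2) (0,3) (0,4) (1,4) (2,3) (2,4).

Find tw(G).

2

A width-2 tree decomposition is:
Bags: B1 = {0, 1, 4}  B2 = {0, 2, 4}  B3 = {0, 2, 3}
Tree: B1–B2, B2–B3
Every bag has size at most 3, so the width is 3 − 1 = 2 and tw(G) ≤ 2. For the lower bound, the 3 vertices {0, 1, 4} are pairwise adjacent, and any tree decomposition puts a clique entirely inside one bag — forcing width ≥ 2. Combining the bounds, tw(G) = 2.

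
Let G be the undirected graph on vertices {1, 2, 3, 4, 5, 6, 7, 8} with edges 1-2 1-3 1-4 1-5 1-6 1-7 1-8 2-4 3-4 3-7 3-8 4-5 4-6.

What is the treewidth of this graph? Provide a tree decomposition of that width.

The largest bag has 3 vertices, giving width 2; this decomposition certifies tw(G) ≤ 2. Conversely, {1, 3, 8} is a clique of size 3, and the vertices of any clique must share a bag in every tree decomposition; so some bag has ≥ 3 vertices and tw(G) ≥ 2. The upper and lower bounds meet at 2, so that is the treewidth.

Treewidth 2.
One optimal decomposition is:
Bags: B1 = {1, 3, 4}  B2 = {1, 2, 4}  B3 = {1, 3, 8}  B4 = {1, 4, 5}  B5 = {1, 3, 7}  B6 = {1, 4, 6}
Tree: B1–B2, B1–B3, B2–B4, B1–B5, B1–B6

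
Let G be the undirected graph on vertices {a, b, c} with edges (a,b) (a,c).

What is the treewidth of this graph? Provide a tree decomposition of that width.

Every bag has size at most 2, so the width is 2 − 1 = 1 and tw(G) ≤ 1. Since G has at least one edge (e.g. a–c), it is not an edgeless graph, so tw(G) ≥ 1. Combining the bounds, tw(G) = 1.

Treewidth 1.
One optimal decomposition is:
Bags: B1 = {a, c}  B2 = {a, b}
Tree: B1–B2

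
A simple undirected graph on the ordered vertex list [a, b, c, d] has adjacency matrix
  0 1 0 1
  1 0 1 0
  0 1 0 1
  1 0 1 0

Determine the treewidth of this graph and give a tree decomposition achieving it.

The largest bag has 3 vertices, giving width 2; this decomposition certifies tw(G) ≤ 2. Since c–b–a–d–c is a cycle in G, G is not acyclic. Forests are exactly the graphs of treewidth ≤ 1, so tw(G) ≥ 2. Therefore the treewidth is 2.

Treewidth 2.
Bags: B1 = {a, b, c}  B2 = {a, c, d}
Tree: B1–B2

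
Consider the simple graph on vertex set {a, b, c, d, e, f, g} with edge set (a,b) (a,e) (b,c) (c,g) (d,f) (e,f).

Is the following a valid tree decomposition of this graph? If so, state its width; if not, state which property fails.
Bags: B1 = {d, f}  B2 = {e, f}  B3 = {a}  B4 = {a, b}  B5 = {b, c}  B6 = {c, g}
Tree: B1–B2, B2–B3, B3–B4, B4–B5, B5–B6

No — edge (e,a) lies in no bag.

A tree decomposition must satisfy three properties: every vertex lies in some bag; for every edge, both endpoints lie together in some bag; and for every vertex, the bags containing it form a connected subtree. Here edge (e,a) lies in no bag, so the decomposition is invalid.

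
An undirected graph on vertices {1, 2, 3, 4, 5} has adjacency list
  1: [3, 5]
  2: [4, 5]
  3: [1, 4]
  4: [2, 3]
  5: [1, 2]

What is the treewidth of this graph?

2

A width-2 tree decomposition is:
Bags: B1 = {2, 4, 5}  B2 = {3, 4, 5}  B3 = {1, 3, 5}
Tree: B1–B2, B2–B3
Every bag has size at most 3, so the width is 3 − 1 = 2 and tw(G) ≤ 2. For the lower bound, G contains the cycle 5–2–4–3–1–5, so G is not a forest; only forests have treewidth ≤ 1, hence tw(G) ≥ 2. Hence tw(G) = 2 exactly.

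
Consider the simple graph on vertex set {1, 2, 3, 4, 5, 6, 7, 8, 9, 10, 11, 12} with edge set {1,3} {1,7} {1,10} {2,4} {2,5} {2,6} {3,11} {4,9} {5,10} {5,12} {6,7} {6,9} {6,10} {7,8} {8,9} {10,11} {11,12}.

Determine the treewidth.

3

A width-3 tree decomposition is:
Bags: B1 = {1, 3, 11, 12}  B2 = {1, 10, 11, 12}  B3 = {1, 5, 10, 12}  B4 = {1, 5, 7, 10}  B5 = {5, 6, 7, 10}  B6 = {2, 5, 6, 7}  B7 = {2, 6, 7, 8}  B8 = {2, 6, 8, 9}  B9 = {2, 4, 8, 9}
Tree: B1–B2, B2–B3, B3–B4, B4–B5, B5–B6, B6–B7, B7–B8, B8–B9
The largest bag has 4 vertices, giving width 3; this decomposition certifies tw(G) ≤ 3. For the lower bound: the 4 vertex sets {3,11,12}, {1}, {10}, {2,5,6,7} are disjoint, each induces a connected subgraph, and every pair is joined by at least one edge of G. Contracting each set to a single vertex therefore yields K_{4} as a minor, and since treewidth is minor-monotone, tw(G) ≥ tw(K_{4}) = 3. Combining the bounds, tw(G) = 3.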